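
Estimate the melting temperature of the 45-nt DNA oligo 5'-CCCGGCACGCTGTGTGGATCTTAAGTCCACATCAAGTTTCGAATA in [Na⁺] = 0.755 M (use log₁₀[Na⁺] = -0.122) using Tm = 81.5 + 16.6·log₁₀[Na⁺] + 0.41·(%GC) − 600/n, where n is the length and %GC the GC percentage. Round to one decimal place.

Length n = 45. Scanning the sequence gives A=11, T=12, G=10, C=12.
G+C = 22, so %GC = 22/45 × 100 = 48.889%
Salt term: 16.6 × (-0.122) = -2.025
GC term: 0.41 × 48.889 = 20.044; length term: −600/45 = −13.333
Tm = 81.5 + (-2.025) + 20.044 − 13.333 = 86.186 → 86.2°C

86.2°C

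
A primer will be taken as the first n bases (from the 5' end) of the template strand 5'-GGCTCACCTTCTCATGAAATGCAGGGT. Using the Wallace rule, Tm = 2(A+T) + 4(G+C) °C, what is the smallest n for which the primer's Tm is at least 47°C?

n = 16

First 15 bases: GGCTCACCTTCTCAT → Tm = 46°C (< 47°C)
First 16 bases: GGCTCACCTTCTCATG → Tm = 50°C (≥ 47°C)
Each additional base adds 2°C (A/T) or 4°C (G/C), so Tm is non-decreasing in n; n = 16 is the first length to reach 47°C.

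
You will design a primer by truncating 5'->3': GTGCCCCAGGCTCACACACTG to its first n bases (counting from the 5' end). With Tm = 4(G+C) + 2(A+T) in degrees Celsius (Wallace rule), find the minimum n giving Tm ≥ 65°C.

First 19 bases: GTGCCCCAGGCTCACACAC → Tm = 64°C (< 65°C)
First 20 bases: GTGCCCCAGGCTCACACACT → Tm = 66°C (≥ 65°C)
Since every base adds ≥2°C, Tm only increases with n, so the threshold is first crossed at n = 20.

n = 20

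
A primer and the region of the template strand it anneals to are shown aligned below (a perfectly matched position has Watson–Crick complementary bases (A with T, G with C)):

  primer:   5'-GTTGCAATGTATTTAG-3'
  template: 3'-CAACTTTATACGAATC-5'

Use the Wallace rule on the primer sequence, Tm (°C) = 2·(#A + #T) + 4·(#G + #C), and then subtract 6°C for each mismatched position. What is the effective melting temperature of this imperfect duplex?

Primer base counts: A=4, T=7, G=4, C=1 → A+T=11, G+C=5
Perfect-match Tm = 2(11) + 4(5) = 22 + 20 = 42°C
Mismatches (positions where the bases are not complementary): 4 (at positions 5, 9, 11, 12)
Effective Tm = 42 − 4×6 = 42 − 24 = 18°C

18°C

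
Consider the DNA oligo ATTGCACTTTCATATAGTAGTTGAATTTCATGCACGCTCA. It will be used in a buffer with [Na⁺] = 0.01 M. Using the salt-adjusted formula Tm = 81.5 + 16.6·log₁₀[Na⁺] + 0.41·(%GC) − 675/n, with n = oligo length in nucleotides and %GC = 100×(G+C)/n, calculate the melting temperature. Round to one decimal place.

Length n = 40. A=11, G=6, T=15, C=8
G+C = 14, so %GC = 14/40 × 100 = 35%
Salt term: 16.6 × (-2) = -33.2
GC term: 0.41 × 35 = 14.35; length term: −675/40 = −16.875
Tm = 81.5 + (-33.2) + 14.35 − 16.875 = 45.775 → 45.8°C

45.8°C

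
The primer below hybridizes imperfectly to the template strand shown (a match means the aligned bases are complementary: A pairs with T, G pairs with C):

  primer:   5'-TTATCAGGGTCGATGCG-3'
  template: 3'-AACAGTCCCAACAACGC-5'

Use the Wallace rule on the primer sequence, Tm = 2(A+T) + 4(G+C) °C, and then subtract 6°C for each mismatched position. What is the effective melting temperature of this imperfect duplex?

34°C

Primer base counts: A=3, T=5, G=6, C=3 → A+T=8, G+C=9
Perfect-match Tm = 2(8) + 4(9) = 16 + 36 = 52°C
Mismatches (positions where the bases are not complementary): 3 (at positions 3, 11, 13)
Effective Tm = 52 − 3×6 = 52 − 18 = 34°C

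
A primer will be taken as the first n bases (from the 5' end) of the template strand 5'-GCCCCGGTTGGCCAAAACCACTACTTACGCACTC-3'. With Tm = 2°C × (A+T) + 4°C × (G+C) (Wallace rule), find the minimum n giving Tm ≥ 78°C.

n = 24

First 23 bases: GCCCCGGTTGGCCAAAACCACTA → Tm = 74°C (< 78°C)
First 24 bases: GCCCCGGTTGGCCAAAACCACTAC → Tm = 78°C (≥ 78°C)
Each additional base adds 2°C (A/T) or 4°C (G/C), so Tm is non-decreasing in n; n = 24 is the first length to reach 78°C.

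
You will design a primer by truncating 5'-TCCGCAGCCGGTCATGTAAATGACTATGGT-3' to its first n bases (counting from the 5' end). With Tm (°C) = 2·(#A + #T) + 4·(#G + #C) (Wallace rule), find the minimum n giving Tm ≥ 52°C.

n = 16

First 15 bases: TCCGCAGCCGGTCAT → Tm = 50°C (< 52°C)
First 16 bases: TCCGCAGCCGGTCATG → Tm = 54°C (≥ 52°C)
Each additional base adds 2°C (A/T) or 4°C (G/C), so Tm is non-decreasing in n; n = 16 is the first length to reach 52°C.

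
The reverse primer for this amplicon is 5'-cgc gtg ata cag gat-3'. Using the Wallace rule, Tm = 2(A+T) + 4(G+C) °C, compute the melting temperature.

Scanning the sequence gives A=4, G=5, C=3, T=3.
AT pairs contribute 7, GC pairs contribute 8.
Tm = 2×7 + 4×8 = 46°C

46°C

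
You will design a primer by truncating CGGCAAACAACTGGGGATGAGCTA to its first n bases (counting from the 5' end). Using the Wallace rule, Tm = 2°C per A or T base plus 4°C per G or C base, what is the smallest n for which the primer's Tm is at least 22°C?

First 6 bases: CGGCAA → Tm = 20°C (< 22°C)
First 7 bases: CGGCAAA → Tm = 22°C (≥ 22°C)
Each additional base adds 2°C (A/T) or 4°C (G/C), so Tm is non-decreasing in n; n = 7 is the first length to reach 22°C.

n = 7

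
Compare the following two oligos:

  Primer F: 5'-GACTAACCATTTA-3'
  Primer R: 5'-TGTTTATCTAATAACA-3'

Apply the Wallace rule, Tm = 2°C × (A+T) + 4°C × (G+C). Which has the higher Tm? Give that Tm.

Primer R, 38°C

Primer F: A+T=9, G+C=4 → Tm = 2(9)+4(4) = 34°C
Primer R: A+T=13, G+C=3 → Tm = 2(13)+4(3) = 38°C
34°C vs 38°C → primer R is higher.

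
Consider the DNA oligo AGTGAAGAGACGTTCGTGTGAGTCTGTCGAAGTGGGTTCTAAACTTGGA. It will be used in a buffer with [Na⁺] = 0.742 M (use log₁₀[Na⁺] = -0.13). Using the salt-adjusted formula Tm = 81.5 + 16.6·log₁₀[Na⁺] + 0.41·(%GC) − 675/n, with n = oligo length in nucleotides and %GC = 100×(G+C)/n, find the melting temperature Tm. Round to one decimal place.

Length n = 49. Scanning the sequence gives A=12, G=17, T=14, C=6.
G+C = 23, so %GC = 23/49 × 100 = 46.939%
Salt term: 16.6 × (-0.13) = -2.158
GC term: 0.41 × 46.939 = 19.245; length term: −675/49 = −13.776
Tm = 81.5 + (-2.158) + 19.245 − 13.776 = 84.811 → 84.8°C

84.8°C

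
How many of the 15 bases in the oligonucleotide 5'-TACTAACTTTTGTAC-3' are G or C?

4

Counting bases: T=7, C=3, A=4, G=1
Total G or C: 1 + 3 = 4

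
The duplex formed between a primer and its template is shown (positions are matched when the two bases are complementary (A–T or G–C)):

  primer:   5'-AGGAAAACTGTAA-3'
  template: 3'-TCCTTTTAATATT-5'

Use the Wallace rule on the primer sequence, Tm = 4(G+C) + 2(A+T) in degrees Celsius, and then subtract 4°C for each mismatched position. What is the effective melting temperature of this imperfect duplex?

Primer base counts: A=7, T=2, G=3, C=1 → A+T=9, G+C=4
Perfect-match Tm = 2(9) + 4(4) = 18 + 16 = 34°C
Mismatches (positions where the bases are not complementary): 2 (at positions 8, 10)
Effective Tm = 34 − 2×4 = 34 − 8 = 26°C

26°C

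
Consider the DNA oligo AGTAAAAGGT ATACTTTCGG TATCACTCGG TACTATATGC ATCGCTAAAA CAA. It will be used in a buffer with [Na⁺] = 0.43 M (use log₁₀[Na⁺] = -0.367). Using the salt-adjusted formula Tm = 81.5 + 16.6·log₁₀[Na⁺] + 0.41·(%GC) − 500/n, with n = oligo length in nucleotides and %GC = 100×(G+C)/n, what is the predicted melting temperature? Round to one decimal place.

80.7°C

Length n = 53. Base counts: G=9, C=10, T=15, A=19
G+C = 19, so %GC = 19/53 × 100 = 35.849%
Salt term: 16.6 × (-0.367) = -6.092
GC term: 0.41 × 35.849 = 14.698; length term: −500/53 = −9.434
Tm = 81.5 + (-6.092) + 14.698 − 9.434 = 80.672 → 80.7°C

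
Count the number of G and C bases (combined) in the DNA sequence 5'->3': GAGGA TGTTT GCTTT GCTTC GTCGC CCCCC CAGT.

Counting bases: T=11, G=9, A=3, C=11
G+C = 9 + 11 = 20

20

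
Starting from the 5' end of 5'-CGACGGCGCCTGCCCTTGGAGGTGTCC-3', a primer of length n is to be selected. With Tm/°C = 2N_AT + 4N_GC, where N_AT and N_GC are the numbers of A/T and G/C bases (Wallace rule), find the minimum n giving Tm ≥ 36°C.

First 9 bases: CGACGGCGC → Tm = 34°C (< 36°C)
First 10 bases: CGACGGCGCC → Tm = 38°C (≥ 36°C)
Since every base adds ≥2°C, Tm only increases with n, so the threshold is first crossed at n = 10.

n = 10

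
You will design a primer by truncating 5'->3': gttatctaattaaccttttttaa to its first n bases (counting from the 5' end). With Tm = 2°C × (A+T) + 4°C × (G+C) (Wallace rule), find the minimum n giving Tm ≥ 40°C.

First 15 bases: GTTATCTAATTAACC → Tm = 38°C (< 40°C)
First 16 bases: GTTATCTAATTAACCT → Tm = 40°C (≥ 40°C)
Each additional base adds 2°C (A/T) or 4°C (G/C), so Tm is non-decreasing in n; n = 16 is the first length to reach 40°C.

n = 16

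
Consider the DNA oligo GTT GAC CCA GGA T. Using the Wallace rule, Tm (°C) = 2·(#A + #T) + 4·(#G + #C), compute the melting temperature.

40°C

Counting bases: A=3, T=3, G=4, C=3
AT pairs contribute 6, GC pairs contribute 7.
Tm = 2(6) + 4(7) = 12 + 28 = 40°C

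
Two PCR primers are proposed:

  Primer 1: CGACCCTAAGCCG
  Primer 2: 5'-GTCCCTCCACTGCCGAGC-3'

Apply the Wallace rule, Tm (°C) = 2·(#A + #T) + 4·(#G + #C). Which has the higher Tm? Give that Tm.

Primer 2, 62°C

Primer 1: A+T=4, G+C=9 → Tm = 2(4)+4(9) = 44°C
Primer 2: A+T=5, G+C=13 → Tm = 2(5)+4(13) = 62°C
44°C vs 62°C → primer 2 is higher.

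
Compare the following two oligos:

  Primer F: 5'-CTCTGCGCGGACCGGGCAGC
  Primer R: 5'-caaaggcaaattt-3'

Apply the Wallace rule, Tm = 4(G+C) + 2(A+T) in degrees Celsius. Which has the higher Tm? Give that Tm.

Primer F, 72°C

Primer F: A+T=4, G+C=16 → Tm = 2(4)+4(16) = 72°C
Primer R: A+T=9, G+C=4 → Tm = 2(9)+4(4) = 34°C
72°C vs 34°C → primer F is higher.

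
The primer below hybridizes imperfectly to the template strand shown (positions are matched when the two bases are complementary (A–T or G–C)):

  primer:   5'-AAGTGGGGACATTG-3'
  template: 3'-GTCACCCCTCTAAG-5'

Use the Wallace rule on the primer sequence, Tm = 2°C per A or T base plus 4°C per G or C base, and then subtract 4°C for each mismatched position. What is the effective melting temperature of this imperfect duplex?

30°C

Primer base counts: A=4, T=3, G=6, C=1 → A+T=7, G+C=7
Perfect-match Tm = 2(7) + 4(7) = 14 + 28 = 42°C
Mismatches (positions where the bases are not complementary): 3 (at positions 1, 10, 14)
Effective Tm = 42 − 3×4 = 42 − 12 = 30°C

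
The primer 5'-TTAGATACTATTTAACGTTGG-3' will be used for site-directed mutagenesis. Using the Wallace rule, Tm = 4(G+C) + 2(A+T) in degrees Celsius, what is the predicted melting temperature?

54°C

G=4, C=2, T=9, A=6
A+T = 15, G+C = 6
Tm = 2(15) + 4(6) = 30 + 24 = 54°C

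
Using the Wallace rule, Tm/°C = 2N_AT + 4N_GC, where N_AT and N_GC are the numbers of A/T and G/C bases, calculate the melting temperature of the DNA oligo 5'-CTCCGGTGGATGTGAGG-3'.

Counting bases: C=3, A=2, G=8, T=4
So N_AT = 6 and N_GC = 11.
Tm = 2×6 + 4×11 = 56°C

56°C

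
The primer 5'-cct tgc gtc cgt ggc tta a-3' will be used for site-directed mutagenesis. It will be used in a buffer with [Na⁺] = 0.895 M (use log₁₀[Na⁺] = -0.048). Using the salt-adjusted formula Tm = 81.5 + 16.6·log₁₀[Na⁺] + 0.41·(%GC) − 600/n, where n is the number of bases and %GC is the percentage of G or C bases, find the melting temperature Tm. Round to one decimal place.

72.9°C

Length n = 19. Counting bases: G=5, A=2, T=6, C=6
G+C = 11, so %GC = 11/19 × 100 = 57.895%
Salt term: 16.6 × (-0.048) = -0.797
GC term: 0.41 × 57.895 = 23.737; length term: −600/19 = −31.579
Tm = 81.5 + (-0.797) + 23.737 − 31.579 = 72.861 → 72.9°C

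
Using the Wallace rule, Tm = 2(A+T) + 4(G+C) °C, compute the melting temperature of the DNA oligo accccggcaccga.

Counting bases: G=3, T=0, A=3, C=7
A+T = 3, G+C = 10
Tm = 2(3) + 4(10) = 6 + 40 = 46°C

46°C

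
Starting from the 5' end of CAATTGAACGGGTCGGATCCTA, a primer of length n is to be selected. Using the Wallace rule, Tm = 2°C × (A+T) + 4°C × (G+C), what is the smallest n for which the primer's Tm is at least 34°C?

n = 12

First 11 bases: CAATTGAACGG → Tm = 32°C (< 34°C)
First 12 bases: CAATTGAACGGG → Tm = 36°C (≥ 34°C)
Each additional base adds 2°C (A/T) or 4°C (G/C), so Tm is non-decreasing in n; n = 12 is the first length to reach 34°C.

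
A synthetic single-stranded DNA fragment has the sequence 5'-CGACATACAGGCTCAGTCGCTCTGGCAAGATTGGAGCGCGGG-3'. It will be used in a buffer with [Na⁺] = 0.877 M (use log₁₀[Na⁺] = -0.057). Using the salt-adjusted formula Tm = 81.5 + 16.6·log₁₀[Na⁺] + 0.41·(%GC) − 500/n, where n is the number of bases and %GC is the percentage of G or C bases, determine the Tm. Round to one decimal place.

94.0°C

Length n = 42. Scanning the sequence gives C=11, T=7, G=15, A=9.
G+C = 26, so %GC = 26/42 × 100 = 61.905%
Salt term: 16.6 × (-0.057) = -0.946
GC term: 0.41 × 61.905 = 25.381; length term: −500/42 = −11.905
Tm = 81.5 + (-0.946) + 25.381 − 11.905 = 94.03 → 94.0°C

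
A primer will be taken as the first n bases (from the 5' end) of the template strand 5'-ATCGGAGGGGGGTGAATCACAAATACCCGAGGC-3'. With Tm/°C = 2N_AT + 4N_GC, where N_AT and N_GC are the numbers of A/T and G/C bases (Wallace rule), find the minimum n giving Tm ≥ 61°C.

n = 20

First 19 bases: ATCGGAGGGGGGTGAATCA → Tm = 60°C (< 61°C)
First 20 bases: ATCGGAGGGGGGTGAATCAC → Tm = 64°C (≥ 61°C)
Each additional base adds 2°C (A/T) or 4°C (G/C), so Tm is non-decreasing in n; n = 20 is the first length to reach 61°C.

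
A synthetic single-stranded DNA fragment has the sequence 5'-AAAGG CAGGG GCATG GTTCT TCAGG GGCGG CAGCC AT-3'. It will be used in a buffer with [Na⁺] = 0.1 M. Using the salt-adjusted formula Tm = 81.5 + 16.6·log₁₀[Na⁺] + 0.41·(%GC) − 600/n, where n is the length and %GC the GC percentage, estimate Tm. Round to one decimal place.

Length n = 37. C=8, T=6, G=15, A=8
G+C = 23, so %GC = 23/37 × 100 = 62.162%
Salt term: 16.6 × (-1) = -16.6
GC term: 0.41 × 62.162 = 25.486; length term: −600/37 = −16.216
Tm = 81.5 + (-16.6) + 25.486 − 16.216 = 74.17 → 74.2°C

74.2°C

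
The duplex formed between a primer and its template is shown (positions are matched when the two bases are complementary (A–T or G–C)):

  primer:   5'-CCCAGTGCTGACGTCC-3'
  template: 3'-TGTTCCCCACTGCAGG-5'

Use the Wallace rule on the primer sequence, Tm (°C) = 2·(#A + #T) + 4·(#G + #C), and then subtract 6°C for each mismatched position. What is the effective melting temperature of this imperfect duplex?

Primer base counts: A=2, T=3, G=4, C=7 → A+T=5, G+C=11
Perfect-match Tm = 2(5) + 4(11) = 10 + 44 = 54°C
Mismatches (positions where the bases are not complementary): 4 (at positions 1, 3, 6, 8)
Effective Tm = 54 − 4×6 = 54 − 24 = 30°C

30°C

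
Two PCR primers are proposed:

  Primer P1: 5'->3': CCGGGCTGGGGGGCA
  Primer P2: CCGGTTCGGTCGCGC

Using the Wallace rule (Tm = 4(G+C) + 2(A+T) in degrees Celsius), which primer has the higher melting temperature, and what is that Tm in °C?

Primer P1: A+T=2, G+C=13 → Tm = 2(2)+4(13) = 56°C
Primer P2: A+T=3, G+C=12 → Tm = 2(3)+4(12) = 54°C
56°C vs 54°C → primer P1 is higher.

Primer P1, 56°C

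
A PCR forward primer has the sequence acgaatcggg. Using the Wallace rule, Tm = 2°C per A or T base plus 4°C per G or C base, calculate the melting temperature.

Base counts: C=2, T=1, G=4, A=3
So N_AT = 4 and N_GC = 6.
Tm = 2×4 + 4×6 = 32°C

32°C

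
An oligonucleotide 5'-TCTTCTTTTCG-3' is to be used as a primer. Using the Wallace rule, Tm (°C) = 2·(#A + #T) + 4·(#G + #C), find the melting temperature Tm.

30°C

Base counts: A=0, G=1, T=7, C=3
So N_AT = 7 and N_GC = 4.
Tm = 4·4 + 2·7 = 16 + 14 = 30°C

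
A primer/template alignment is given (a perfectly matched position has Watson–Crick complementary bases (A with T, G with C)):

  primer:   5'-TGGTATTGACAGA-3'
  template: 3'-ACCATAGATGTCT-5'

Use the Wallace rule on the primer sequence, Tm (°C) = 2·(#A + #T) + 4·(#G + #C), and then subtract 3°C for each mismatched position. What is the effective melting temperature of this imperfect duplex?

Primer base counts: A=4, T=4, G=4, C=1 → A+T=8, G+C=5
Perfect-match Tm = 2(8) + 4(5) = 16 + 20 = 36°C
Mismatches (positions where the bases are not complementary): 2 (at positions 7, 8)
Effective Tm = 36 − 2×3 = 36 − 6 = 30°C

30°C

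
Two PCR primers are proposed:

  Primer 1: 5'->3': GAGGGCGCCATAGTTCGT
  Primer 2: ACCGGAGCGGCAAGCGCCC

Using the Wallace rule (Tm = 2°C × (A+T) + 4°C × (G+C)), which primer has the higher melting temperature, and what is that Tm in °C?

Primer 1: A+T=7, G+C=11 → Tm = 2(7)+4(11) = 58°C
Primer 2: A+T=4, G+C=15 → Tm = 2(4)+4(15) = 68°C
58°C vs 68°C → primer 2 is higher.

Primer 2, 68°C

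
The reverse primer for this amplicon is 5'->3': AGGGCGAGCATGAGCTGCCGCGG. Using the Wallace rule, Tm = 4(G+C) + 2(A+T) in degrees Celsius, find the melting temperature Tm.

80°C

T=2, G=11, C=6, A=4
So N_AT = 6 and N_GC = 17.
Tm = 4·17 + 2·6 = 68 + 12 = 80°C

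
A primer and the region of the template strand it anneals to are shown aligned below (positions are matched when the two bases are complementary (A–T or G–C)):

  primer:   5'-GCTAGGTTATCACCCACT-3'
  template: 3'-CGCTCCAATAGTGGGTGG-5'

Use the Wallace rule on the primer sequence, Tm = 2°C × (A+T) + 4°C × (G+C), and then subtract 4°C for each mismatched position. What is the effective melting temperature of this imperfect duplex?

Primer base counts: A=4, T=5, G=3, C=6 → A+T=9, G+C=9
Perfect-match Tm = 2(9) + 4(9) = 18 + 36 = 54°C
Mismatches (positions where the bases are not complementary): 2 (at positions 3, 18)
Effective Tm = 54 − 2×4 = 54 − 8 = 46°C

46°C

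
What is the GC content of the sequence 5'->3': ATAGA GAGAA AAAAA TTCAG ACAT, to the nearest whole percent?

25%

Base counts: T=4, G=4, A=14, C=2
G+C = 4 + 2 = 6 out of 24 bases
%GC = 6/24 × 100 = 25% ≈ 25%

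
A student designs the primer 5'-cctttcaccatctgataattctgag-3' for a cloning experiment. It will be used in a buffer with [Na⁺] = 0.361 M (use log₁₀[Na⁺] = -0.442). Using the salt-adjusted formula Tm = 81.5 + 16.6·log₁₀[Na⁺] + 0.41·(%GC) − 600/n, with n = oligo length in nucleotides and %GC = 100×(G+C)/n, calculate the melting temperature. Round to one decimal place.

66.6°C

Length n = 25. Base counts: A=6, T=9, G=3, C=7
G+C = 10, so %GC = 10/25 × 100 = 40%
Salt term: 16.6 × (-0.442) = -7.337
GC term: 0.41 × 40 = 16.4; length term: −600/25 = −24
Tm = 81.5 + (-7.337) + 16.4 − 24 = 66.563 → 66.6°C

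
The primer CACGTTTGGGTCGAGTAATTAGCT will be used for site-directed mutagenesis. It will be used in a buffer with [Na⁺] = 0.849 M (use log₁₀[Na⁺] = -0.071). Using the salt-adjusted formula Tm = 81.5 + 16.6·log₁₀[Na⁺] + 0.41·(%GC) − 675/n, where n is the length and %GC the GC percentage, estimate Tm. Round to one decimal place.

Length n = 24. C=4, T=8, G=7, A=5
G+C = 11, so %GC = 11/24 × 100 = 45.833%
Salt term: 16.6 × (-0.071) = -1.179
GC term: 0.41 × 45.833 = 18.792; length term: −675/24 = −28.125
Tm = 81.5 + (-1.179) + 18.792 − 28.125 = 70.988 → 71.0°C

71.0°C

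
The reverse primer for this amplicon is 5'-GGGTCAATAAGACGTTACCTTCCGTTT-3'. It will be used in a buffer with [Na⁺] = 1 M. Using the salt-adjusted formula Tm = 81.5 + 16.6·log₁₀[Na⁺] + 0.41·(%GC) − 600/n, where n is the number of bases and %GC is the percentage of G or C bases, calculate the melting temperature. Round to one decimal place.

77.5°C

Length n = 27. Base counts: C=6, A=6, G=6, T=9
G+C = 12, so %GC = 12/27 × 100 = 44.444%
Salt term: 16.6 × (0) = 0
GC term: 0.41 × 44.444 = 18.222; length term: −600/27 = −22.222
Tm = 81.5 + (0) + 18.222 − 22.222 = 77.5 → 77.5°C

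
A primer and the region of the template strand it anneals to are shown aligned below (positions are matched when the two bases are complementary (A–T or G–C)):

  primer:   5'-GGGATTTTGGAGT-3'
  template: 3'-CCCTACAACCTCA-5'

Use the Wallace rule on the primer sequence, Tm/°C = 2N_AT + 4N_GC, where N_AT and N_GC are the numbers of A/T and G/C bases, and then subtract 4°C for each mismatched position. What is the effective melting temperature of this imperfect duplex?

Primer base counts: A=2, T=5, G=6, C=0 → A+T=7, G+C=6
Perfect-match Tm = 2(7) + 4(6) = 14 + 24 = 38°C
Mismatches (positions where the bases are not complementary): 1 (at position 6)
Effective Tm = 38 − 1×4 = 38 − 4 = 34°C

34°C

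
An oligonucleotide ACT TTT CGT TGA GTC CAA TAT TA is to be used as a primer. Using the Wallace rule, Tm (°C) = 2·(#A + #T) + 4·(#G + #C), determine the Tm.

T=10, A=6, C=4, G=3
So N_AT = 16 and N_GC = 7.
Tm = 4·7 + 2·16 = 28 + 32 = 60°C

60°C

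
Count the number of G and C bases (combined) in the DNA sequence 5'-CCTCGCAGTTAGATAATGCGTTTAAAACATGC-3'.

13

Scanning the sequence gives G=6, A=10, T=9, C=7.
G+C = 6 + 7 = 13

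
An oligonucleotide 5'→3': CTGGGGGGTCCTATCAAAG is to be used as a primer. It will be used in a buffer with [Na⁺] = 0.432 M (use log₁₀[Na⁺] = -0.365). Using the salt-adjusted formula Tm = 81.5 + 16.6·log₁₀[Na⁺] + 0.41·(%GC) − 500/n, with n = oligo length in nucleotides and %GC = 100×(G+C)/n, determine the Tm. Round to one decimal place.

72.9°C

Length n = 19. Counting bases: A=4, C=4, T=4, G=7
G+C = 11, so %GC = 11/19 × 100 = 57.895%
Salt term: 16.6 × (-0.365) = -6.059
GC term: 0.41 × 57.895 = 23.737; length term: −500/19 = −26.316
Tm = 81.5 + (-6.059) + 23.737 − 26.316 = 72.862 → 72.9°C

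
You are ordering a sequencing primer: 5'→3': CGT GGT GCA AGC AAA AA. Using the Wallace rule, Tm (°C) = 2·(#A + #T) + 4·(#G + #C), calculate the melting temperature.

50°C

Counting bases: A=7, C=3, T=2, G=5
AT pairs contribute 9, GC pairs contribute 8.
Tm = 4·8 + 2·9 = 32 + 18 = 50°C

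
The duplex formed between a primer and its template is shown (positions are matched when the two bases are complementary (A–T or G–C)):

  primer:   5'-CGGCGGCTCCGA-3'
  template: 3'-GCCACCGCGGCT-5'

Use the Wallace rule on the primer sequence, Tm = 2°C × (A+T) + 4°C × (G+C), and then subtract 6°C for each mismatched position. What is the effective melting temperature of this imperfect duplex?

32°C

Primer base counts: A=1, T=1, G=5, C=5 → A+T=2, G+C=10
Perfect-match Tm = 2(2) + 4(10) = 4 + 40 = 44°C
Mismatches (positions where the bases are not complementary): 2 (at positions 4, 8)
Effective Tm = 44 − 2×6 = 44 − 12 = 32°C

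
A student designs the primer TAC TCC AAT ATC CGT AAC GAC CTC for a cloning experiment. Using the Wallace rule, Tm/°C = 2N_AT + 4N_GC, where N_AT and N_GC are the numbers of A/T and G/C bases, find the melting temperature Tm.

Counting bases: A=7, T=6, G=2, C=9
A+T = 13, G+C = 11
Tm = 4·11 + 2·13 = 44 + 26 = 70°C

70°C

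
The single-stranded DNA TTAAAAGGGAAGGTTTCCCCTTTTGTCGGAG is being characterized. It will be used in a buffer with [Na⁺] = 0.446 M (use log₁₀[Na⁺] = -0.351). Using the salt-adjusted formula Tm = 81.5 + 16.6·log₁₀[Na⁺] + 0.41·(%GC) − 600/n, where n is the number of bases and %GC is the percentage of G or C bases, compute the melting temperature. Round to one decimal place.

74.8°C

Length n = 31. C=5, A=7, G=9, T=10
G+C = 14, so %GC = 14/31 × 100 = 45.161%
Salt term: 16.6 × (-0.351) = -5.827
GC term: 0.41 × 45.161 = 18.516; length term: −600/31 = −19.355
Tm = 81.5 + (-5.827) + 18.516 − 19.355 = 74.834 → 74.8°C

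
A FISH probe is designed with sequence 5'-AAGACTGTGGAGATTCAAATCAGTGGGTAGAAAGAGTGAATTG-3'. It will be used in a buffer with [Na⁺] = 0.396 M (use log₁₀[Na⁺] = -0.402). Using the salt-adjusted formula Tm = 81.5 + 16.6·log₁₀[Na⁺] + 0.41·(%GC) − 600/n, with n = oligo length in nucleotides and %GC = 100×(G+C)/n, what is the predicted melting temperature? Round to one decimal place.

77.1°C

Length n = 43. Counting bases: C=3, T=10, G=14, A=16
G+C = 17, so %GC = 17/43 × 100 = 39.535%
Salt term: 16.6 × (-0.402) = -6.673
GC term: 0.41 × 39.535 = 16.209; length term: −600/43 = −13.953
Tm = 81.5 + (-6.673) + 16.209 − 13.953 = 77.083 → 77.1°C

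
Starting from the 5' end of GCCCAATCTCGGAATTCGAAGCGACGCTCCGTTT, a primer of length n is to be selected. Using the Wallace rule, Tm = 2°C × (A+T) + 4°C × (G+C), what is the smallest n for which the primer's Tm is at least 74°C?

n = 24

First 23 bases: GCCCAATCTCGGAATTCGAAGCG → Tm = 72°C (< 74°C)
First 24 bases: GCCCAATCTCGGAATTCGAAGCGA → Tm = 74°C (≥ 74°C)
Since every base adds ≥2°C, Tm only increases with n, so the threshold is first crossed at n = 24.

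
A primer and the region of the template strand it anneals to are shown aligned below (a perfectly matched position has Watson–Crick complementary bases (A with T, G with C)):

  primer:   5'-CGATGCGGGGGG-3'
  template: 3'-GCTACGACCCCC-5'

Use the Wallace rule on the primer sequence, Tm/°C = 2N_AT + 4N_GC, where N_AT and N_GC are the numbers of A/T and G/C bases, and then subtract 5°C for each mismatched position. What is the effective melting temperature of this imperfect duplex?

Primer base counts: A=1, T=1, G=8, C=2 → A+T=2, G+C=10
Perfect-match Tm = 2(2) + 4(10) = 4 + 40 = 44°C
Mismatches (positions where the bases are not complementary): 1 (at position 7)
Effective Tm = 44 − 1×5 = 44 − 5 = 39°C

39°C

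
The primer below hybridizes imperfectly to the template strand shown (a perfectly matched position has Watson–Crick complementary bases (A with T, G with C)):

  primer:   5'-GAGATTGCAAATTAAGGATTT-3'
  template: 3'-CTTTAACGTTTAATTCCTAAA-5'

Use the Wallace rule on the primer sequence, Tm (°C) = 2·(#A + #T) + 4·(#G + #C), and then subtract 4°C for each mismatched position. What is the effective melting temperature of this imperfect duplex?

Primer base counts: A=8, T=7, G=5, C=1 → A+T=15, G+C=6
Perfect-match Tm = 2(15) + 4(6) = 30 + 24 = 54°C
Mismatches (positions where the bases are not complementary): 1 (at position 3)
Effective Tm = 54 − 1×4 = 54 − 4 = 50°C

50°C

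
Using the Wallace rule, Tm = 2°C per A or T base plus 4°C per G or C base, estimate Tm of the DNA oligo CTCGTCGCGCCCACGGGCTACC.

78°C

Scanning the sequence gives A=2, T=3, C=11, G=6.
A+T = 5, G+C = 17
Tm = 2×5 + 4×17 = 78°C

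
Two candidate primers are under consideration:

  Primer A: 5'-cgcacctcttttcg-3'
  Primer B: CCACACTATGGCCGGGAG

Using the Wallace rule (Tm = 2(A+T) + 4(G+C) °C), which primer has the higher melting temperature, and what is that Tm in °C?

Primer A: A+T=6, G+C=8 → Tm = 2(6)+4(8) = 44°C
Primer B: A+T=6, G+C=12 → Tm = 2(6)+4(12) = 60°C
44°C vs 60°C → primer B is higher.

Primer B, 60°C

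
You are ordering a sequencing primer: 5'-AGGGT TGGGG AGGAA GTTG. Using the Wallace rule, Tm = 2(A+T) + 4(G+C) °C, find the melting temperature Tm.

60°C

C=0, T=4, G=11, A=4
A+T = 8, G+C = 11
Tm = 4·11 + 2·8 = 44 + 16 = 60°C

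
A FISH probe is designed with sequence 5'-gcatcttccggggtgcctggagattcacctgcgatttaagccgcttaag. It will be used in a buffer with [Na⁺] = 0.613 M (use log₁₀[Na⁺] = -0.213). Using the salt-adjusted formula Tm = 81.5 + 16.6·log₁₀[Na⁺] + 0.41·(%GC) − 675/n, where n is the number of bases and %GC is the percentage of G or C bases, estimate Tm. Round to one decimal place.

86.8°C

Length n = 49. Scanning the sequence gives T=13, C=13, A=9, G=14.
G+C = 27, so %GC = 27/49 × 100 = 55.102%
Salt term: 16.6 × (-0.213) = -3.536
GC term: 0.41 × 55.102 = 22.592; length term: −675/49 = −13.776
Tm = 81.5 + (-3.536) + 22.592 − 13.776 = 86.78 → 86.8°C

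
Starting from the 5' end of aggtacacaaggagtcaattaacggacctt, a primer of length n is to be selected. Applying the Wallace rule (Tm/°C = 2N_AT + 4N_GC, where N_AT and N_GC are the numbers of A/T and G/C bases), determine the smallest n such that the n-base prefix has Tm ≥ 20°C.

First 6 bases: AGGTAC → Tm = 18°C (< 20°C)
First 7 bases: AGGTACA → Tm = 20°C (≥ 20°C)
Since every base adds ≥2°C, Tm only increases with n, so the threshold is first crossed at n = 7.

n = 7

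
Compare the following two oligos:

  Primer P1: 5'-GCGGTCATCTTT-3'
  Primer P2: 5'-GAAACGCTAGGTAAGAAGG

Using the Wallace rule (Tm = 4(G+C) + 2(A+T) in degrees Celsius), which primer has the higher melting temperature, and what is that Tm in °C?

Primer P2, 56°C

Primer P1: A+T=6, G+C=6 → Tm = 2(6)+4(6) = 36°C
Primer P2: A+T=10, G+C=9 → Tm = 2(10)+4(9) = 56°C
36°C vs 56°C → primer P2 is higher.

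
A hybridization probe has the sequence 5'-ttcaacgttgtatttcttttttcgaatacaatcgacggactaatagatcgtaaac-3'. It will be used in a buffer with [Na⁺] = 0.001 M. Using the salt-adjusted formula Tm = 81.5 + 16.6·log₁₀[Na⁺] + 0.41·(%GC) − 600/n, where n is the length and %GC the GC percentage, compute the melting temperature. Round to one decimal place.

Length n = 55. Base counts: A=17, G=8, C=10, T=20
G+C = 18, so %GC = 18/55 × 100 = 32.727%
Salt term: 16.6 × (-3) = -49.8
GC term: 0.41 × 32.727 = 13.418; length term: −600/55 = −10.909
Tm = 81.5 + (-49.8) + 13.418 − 10.909 = 34.209 → 34.2°C

34.2°C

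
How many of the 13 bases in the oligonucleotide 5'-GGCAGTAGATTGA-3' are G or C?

A=4, T=3, C=1, G=5
Total G or C: 5 + 1 = 6

6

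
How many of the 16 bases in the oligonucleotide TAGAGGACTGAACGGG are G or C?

9

G=7, C=2, A=5, T=2
Total G or C: 7 + 2 = 9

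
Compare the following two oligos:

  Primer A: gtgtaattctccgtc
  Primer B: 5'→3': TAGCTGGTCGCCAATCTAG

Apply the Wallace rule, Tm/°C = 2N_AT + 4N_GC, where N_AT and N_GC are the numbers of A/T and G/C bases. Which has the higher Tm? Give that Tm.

Primer A: A+T=8, G+C=7 → Tm = 2(8)+4(7) = 44°C
Primer B: A+T=9, G+C=10 → Tm = 2(9)+4(10) = 58°C
44°C vs 58°C → primer B is higher.

Primer B, 58°C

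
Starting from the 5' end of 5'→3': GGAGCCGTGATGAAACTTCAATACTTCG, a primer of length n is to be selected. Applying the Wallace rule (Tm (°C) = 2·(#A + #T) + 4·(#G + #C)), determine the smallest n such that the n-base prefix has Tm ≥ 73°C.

First 25 bases: GGAGCCGTGATGAAACTTCAATACT → Tm = 72°C (< 73°C)
First 26 bases: GGAGCCGTGATGAAACTTCAATACTT → Tm = 74°C (≥ 73°C)
Each additional base adds 2°C (A/T) or 4°C (G/C), so Tm is non-decreasing in n; n = 26 is the first length to reach 73°C.

n = 26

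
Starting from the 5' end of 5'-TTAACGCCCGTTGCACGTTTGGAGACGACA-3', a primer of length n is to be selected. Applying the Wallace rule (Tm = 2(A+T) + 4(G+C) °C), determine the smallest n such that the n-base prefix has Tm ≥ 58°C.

n = 19

First 18 bases: TTAACGCCCGTTGCACGT → Tm = 56°C (< 58°C)
First 19 bases: TTAACGCCCGTTGCACGTT → Tm = 58°C (≥ 58°C)
Each additional base adds 2°C (A/T) or 4°C (G/C), so Tm is non-decreasing in n; n = 19 is the first length to reach 58°C.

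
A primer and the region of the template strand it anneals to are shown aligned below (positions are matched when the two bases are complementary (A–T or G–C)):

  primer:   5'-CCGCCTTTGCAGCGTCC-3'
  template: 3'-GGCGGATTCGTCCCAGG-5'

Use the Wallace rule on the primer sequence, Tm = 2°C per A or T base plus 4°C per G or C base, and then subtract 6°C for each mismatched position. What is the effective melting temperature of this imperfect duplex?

Primer base counts: A=1, T=4, G=4, C=8 → A+T=5, G+C=12
Perfect-match Tm = 2(5) + 4(12) = 10 + 48 = 58°C
Mismatches (positions where the bases are not complementary): 3 (at positions 7, 8, 13)
Effective Tm = 58 − 3×6 = 58 − 18 = 40°C

40°C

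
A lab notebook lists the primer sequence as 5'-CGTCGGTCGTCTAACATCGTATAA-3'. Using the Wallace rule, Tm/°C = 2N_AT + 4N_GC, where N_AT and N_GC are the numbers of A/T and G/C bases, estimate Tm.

Scanning the sequence gives C=6, A=6, G=5, T=7.
So N_AT = 13 and N_GC = 11.
Tm = 2(13) + 4(11) = 26 + 44 = 70°C

70°C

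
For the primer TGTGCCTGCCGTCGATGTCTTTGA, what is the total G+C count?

Base counts: G=7, C=6, T=9, A=2
G+C = 7 + 6 = 13

13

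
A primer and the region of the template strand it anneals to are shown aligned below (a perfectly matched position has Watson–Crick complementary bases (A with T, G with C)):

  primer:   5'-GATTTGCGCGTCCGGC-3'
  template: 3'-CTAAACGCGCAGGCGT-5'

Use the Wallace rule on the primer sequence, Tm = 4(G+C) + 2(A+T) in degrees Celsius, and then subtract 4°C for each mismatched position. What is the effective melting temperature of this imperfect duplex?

Primer base counts: A=1, T=4, G=6, C=5 → A+T=5, G+C=11
Perfect-match Tm = 2(5) + 4(11) = 10 + 44 = 54°C
Mismatches (positions where the bases are not complementary): 2 (at positions 15, 16)
Effective Tm = 54 − 2×4 = 54 − 8 = 46°C

46°C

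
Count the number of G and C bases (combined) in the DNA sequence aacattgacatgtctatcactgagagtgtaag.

Base counts: A=11, G=7, C=5, T=9
G+C = 7 + 5 = 12

12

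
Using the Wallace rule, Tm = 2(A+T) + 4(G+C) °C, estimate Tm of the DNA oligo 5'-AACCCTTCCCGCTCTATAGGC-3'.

G=3, T=5, C=9, A=4
A+T = 9, G+C = 12
Tm = 2(9) + 4(12) = 18 + 48 = 66°C

66°C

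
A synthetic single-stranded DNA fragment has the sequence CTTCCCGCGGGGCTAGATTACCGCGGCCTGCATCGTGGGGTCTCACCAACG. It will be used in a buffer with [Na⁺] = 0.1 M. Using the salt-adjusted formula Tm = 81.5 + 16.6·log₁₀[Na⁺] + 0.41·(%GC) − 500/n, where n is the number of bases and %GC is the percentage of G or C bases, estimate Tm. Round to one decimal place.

Length n = 51. C=18, A=7, G=16, T=10
G+C = 34, so %GC = 34/51 × 100 = 66.667%
Salt term: 16.6 × (-1) = -16.6
GC term: 0.41 × 66.667 = 27.333; length term: −500/51 = −9.804
Tm = 81.5 + (-16.6) + 27.333 − 9.804 = 82.429 → 82.4°C

82.4°C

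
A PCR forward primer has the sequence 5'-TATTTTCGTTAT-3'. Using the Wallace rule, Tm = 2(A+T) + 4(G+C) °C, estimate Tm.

Scanning the sequence gives A=2, T=8, C=1, G=1.
A+T = 10, G+C = 2
Tm = 2×10 + 4×2 = 28°C

28°C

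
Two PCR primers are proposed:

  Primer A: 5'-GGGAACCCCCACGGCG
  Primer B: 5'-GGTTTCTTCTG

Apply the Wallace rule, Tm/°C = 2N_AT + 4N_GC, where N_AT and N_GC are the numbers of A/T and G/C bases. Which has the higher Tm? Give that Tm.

Primer A, 58°C

Primer A: A+T=3, G+C=13 → Tm = 2(3)+4(13) = 58°C
Primer B: A+T=6, G+C=5 → Tm = 2(6)+4(5) = 32°C
58°C vs 32°C → primer A is higher.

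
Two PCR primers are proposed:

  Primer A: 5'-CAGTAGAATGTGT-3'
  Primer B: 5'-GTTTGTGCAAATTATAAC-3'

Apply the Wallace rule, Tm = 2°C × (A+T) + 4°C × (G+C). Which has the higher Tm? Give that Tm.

Primer A: A+T=8, G+C=5 → Tm = 2(8)+4(5) = 36°C
Primer B: A+T=13, G+C=5 → Tm = 2(13)+4(5) = 46°C
36°C vs 46°C → primer B is higher.

Primer B, 46°C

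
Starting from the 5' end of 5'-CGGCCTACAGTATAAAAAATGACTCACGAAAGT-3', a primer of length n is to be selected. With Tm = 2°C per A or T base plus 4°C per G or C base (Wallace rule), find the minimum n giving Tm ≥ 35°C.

n = 11

First 10 bases: CGGCCTACAG → Tm = 34°C (< 35°C)
First 11 bases: CGGCCTACAGT → Tm = 36°C (≥ 35°C)
Each additional base adds 2°C (A/T) or 4°C (G/C), so Tm is non-decreasing in n; n = 11 is the first length to reach 35°C.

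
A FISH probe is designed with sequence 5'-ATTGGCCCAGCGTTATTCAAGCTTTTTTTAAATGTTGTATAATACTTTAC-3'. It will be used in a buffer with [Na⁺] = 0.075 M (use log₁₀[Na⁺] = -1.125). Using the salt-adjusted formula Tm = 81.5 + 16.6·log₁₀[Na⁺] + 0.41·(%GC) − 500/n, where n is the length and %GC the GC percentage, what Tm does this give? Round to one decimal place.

Length n = 50. Counting bases: T=22, A=13, C=8, G=7
G+C = 15, so %GC = 15/50 × 100 = 30%
Salt term: 16.6 × (-1.125) = -18.675
GC term: 0.41 × 30 = 12.3; length term: −500/50 = −10
Tm = 81.5 + (-18.675) + 12.3 − 10 = 65.125 → 65.1°C

65.1°C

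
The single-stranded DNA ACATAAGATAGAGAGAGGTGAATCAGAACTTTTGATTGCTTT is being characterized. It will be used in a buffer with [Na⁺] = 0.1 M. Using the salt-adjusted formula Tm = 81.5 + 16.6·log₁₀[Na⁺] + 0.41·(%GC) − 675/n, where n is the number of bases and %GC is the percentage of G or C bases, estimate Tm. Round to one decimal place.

62.5°C

Length n = 42. Scanning the sequence gives C=4, G=10, T=13, A=15.
G+C = 14, so %GC = 14/42 × 100 = 33.333%
Salt term: 16.6 × (-1) = -16.6
GC term: 0.41 × 33.333 = 13.667; length term: −675/42 = −16.071
Tm = 81.5 + (-16.6) + 13.667 − 16.071 = 62.496 → 62.5°C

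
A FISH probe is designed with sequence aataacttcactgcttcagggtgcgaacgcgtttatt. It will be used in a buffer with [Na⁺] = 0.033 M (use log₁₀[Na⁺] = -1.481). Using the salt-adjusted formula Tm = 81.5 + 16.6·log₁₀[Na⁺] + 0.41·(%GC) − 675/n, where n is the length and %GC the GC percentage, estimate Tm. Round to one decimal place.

56.4°C

Length n = 37. G=8, T=12, A=9, C=8
G+C = 16, so %GC = 16/37 × 100 = 43.243%
Salt term: 16.6 × (-1.481) = -24.585
GC term: 0.41 × 43.243 = 17.73; length term: −675/37 = −18.243
Tm = 81.5 + (-24.585) + 17.73 − 18.243 = 56.402 → 56.4°C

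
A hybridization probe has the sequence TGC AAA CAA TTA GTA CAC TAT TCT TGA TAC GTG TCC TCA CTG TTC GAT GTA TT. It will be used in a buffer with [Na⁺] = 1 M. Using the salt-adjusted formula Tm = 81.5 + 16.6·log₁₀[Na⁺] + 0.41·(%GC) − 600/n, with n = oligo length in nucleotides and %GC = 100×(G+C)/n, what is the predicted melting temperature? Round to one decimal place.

Length n = 53. Base counts: G=8, C=11, A=14, T=20
G+C = 19, so %GC = 19/53 × 100 = 35.849%
Salt term: 16.6 × (0) = 0
GC term: 0.41 × 35.849 = 14.698; length term: −600/53 = −11.321
Tm = 81.5 + (0) + 14.698 − 11.321 = 84.877 → 84.9°C

84.9°C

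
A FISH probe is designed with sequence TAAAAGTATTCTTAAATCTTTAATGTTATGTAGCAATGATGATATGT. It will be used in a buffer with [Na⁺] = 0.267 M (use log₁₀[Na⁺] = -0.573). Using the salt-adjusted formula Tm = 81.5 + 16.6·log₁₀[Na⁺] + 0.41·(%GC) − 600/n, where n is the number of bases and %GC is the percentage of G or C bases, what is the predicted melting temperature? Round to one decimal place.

67.9°C

Length n = 47. Base counts: A=17, T=20, C=3, G=7
G+C = 10, so %GC = 10/47 × 100 = 21.277%
Salt term: 16.6 × (-0.573) = -9.512
GC term: 0.41 × 21.277 = 8.724; length term: −600/47 = −12.766
Tm = 81.5 + (-9.512) + 8.724 − 12.766 = 67.946 → 67.9°C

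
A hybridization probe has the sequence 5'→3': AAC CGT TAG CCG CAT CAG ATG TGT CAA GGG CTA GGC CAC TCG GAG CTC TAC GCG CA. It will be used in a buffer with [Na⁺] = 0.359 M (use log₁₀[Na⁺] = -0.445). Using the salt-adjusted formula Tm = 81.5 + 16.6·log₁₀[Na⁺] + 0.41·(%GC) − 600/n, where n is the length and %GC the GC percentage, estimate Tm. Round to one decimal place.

87.6°C

Length n = 56. Counting bases: C=17, A=13, G=16, T=10
G+C = 33, so %GC = 33/56 × 100 = 58.929%
Salt term: 16.6 × (-0.445) = -7.387
GC term: 0.41 × 58.929 = 24.161; length term: −600/56 = −10.714
Tm = 81.5 + (-7.387) + 24.161 − 10.714 = 87.56 → 87.6°C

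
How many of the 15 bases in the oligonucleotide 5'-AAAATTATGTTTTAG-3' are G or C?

Scanning the sequence gives A=6, T=7, C=0, G=2.
Total G or C: 2 + 0 = 2

2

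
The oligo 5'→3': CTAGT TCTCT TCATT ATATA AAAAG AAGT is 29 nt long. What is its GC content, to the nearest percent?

24%

Base counts: A=11, T=11, C=4, G=3
G+C = 3 + 4 = 7 out of 29 bases
%GC = 7/29 × 100 = 24.14% ≈ 24%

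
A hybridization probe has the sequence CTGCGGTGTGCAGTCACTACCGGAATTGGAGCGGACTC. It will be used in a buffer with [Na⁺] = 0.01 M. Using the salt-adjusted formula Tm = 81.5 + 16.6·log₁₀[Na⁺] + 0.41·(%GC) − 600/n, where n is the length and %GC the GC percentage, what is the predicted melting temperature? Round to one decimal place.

Length n = 38. Counting bases: T=8, C=10, G=13, A=7
G+C = 23, so %GC = 23/38 × 100 = 60.526%
Salt term: 16.6 × (-2) = -33.2
GC term: 0.41 × 60.526 = 24.816; length term: −600/38 = −15.789
Tm = 81.5 + (-33.2) + 24.816 − 15.789 = 57.327 → 57.3°C

57.3°C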